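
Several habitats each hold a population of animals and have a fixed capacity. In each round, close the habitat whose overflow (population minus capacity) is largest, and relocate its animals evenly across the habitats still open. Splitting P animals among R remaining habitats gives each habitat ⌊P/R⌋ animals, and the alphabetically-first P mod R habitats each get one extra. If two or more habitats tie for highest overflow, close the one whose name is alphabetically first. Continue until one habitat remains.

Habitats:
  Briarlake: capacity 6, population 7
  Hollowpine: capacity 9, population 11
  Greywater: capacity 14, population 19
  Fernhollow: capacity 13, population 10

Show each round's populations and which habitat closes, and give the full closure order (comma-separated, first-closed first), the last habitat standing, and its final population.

Closure order: Greywater, Briarlake, Hollowpine
Last habitat: Fernhollow with 47 animals

Round 1: Briarlake=7 Fernhollow=10 Greywater=19 Hollowpine=11 → close Greywater (overflow 5)
  19÷3 = 6 each, +1 to first 1
Round 2: Briarlake=14 Fernhollow=16 Hollowpine=17 → close Briarlake (overflow 8)
  14÷2 = 7 each, +1 to first 0
Round 3: Fernhollow=23 Hollowpine=24 → close Hollowpine (overflow 15)
  24÷1 = 24 each, +1 to first 0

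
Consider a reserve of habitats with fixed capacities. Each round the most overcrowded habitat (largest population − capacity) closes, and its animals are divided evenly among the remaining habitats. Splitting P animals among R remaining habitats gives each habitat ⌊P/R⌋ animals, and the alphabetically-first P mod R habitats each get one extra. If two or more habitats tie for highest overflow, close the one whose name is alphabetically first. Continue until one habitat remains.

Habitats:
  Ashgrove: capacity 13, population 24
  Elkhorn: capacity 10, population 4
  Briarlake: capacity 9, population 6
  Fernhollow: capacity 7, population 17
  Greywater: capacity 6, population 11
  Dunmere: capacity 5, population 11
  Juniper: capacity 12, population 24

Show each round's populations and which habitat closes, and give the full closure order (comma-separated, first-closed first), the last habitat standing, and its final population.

Closure order: Juniper, Ashgrove, Fernhollow, Dunmere, Greywater, Briarlake
Last habitat: Elkhorn with 97 animals

Round 1: Ashgrove=24 Briarlake=6 Dunmere=11 Elkhorn=4 Fernhollow=17 Greywater=11 Juniper=24 → close Juniper (overflow 12)
  24÷6 = 4 each, +1 to first 0
Round 2: Ashgrove=28 Briarlake=10 Dunmere=15 Elkhorn=8 Fernhollow=21 Greywater=15 → close Ashgrove (overflow 15)
  28÷5 = 5 each, +1 to first 3
Round 3: Briarlake=16 Dunmere=21 Elkhorn=14 Fernhollow=26 Greywater=20 → close Fernhollow (overflow 19)
  26÷4 = 6 each, +1 to first 2
Round 4: Briarlake=23 Dunmere=28 Elkhorn=20 Greywater=26 → close Dunmere (overflow 23)
  28÷3 = 9 each, +1 to first 1
Round 5: Briarlake=33 Elkhorn=29 Greywater=35 → close Greywater (overflow 29)
  35÷2 = 17 each, +1 to first 1
Round 6: Briarlake=51 Elkhorn=46 → close Briarlake (overflow 42)
  51÷1 = 51 each, +1 to first 0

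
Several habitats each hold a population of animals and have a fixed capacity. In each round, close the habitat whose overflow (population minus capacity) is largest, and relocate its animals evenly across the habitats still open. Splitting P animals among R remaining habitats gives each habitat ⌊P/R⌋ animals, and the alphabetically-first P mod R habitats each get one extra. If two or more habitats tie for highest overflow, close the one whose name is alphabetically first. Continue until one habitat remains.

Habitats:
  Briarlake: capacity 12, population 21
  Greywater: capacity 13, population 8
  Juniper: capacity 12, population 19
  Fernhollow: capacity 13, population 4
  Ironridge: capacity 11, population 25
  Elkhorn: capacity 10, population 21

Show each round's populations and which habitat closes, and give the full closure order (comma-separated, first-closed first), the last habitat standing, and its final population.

Round 1: Briarlake=21 Elkhorn=21 Fernhollow=4 Greywater=8 Ironridge=25 Juniper=19 → close Ironridge (overflow 14)
  25÷5 = 5 each, +1 to first 0
Round 2: Briarlake=26 Elkhorn=26 Fernhollow=9 Greywater=13 Juniper=24 → close Elkhorn (overflow 16)
  26÷4 = 6 each, +1 to first 2
Round 3: Briarlake=33 Fernhollow=16 Greywater=19 Juniper=30 → close Briarlake (overflow 21)
  33÷3 = 11 each, +1 to first 0
Round 4: Fernhollow=27 Greywater=30 Juniper=41 → close Juniper (overflow 29)
  41÷2 = 20 each, +1 to first 1
Round 5: Fernhollow=48 Greywater=50 → close Greywater (overflow 37)
  50÷1 = 50 each, +1 to first 0

Closure order: Ironridge, Elkhorn, Briarlake, Juniper, Greywater
Last habitat: Fernhollow with 98 animals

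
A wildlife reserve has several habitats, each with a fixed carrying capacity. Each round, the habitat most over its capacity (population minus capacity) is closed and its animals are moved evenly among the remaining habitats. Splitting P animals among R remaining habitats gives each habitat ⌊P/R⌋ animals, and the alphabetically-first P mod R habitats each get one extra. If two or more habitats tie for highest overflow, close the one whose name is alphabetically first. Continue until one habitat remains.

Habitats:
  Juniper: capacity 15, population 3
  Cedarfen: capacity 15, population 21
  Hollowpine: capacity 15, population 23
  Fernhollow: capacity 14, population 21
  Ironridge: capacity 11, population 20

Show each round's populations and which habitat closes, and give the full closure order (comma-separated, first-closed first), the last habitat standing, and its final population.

Round 1: Cedarfen=21 Fernhollow=21 Hollowpine=23 Ironridge=20 Juniper=3 → close Ironridge (overflow 9)
  20÷4 = 5 each, +1 to first 0
Round 2: Cedarfen=26 Fernhollow=26 Hollowpine=28 Juniper=8 → close Hollowpine (overflow 13)
  28÷3 = 9 each, +1 to first 1
Round 3: Cedarfen=36 Fernhollow=35 Juniper=17 → close Cedarfen (overflow 21)
  36÷2 = 18 each, +1 to first 0
Round 4: Fernhollow=53 Juniper=35 → close Fernhollow (overflow 39)
  53÷1 = 53 each, +1 to first 0

Closure order: Ironridge, Hollowpine, Cedarfen, Fernhollow
Last habitat: Juniper with 88 animals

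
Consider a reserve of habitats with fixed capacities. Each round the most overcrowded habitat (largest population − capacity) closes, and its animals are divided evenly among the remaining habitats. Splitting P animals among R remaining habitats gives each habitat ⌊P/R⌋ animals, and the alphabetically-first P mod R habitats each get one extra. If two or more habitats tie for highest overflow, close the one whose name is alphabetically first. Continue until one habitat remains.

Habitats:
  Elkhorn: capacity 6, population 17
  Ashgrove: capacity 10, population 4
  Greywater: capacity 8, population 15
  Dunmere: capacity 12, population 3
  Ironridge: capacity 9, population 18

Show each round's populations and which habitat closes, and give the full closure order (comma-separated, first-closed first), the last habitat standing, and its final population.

Round 1: Ashgrove=4 Dunmere=3 Elkhorn=17 Greywater=15 Ironridge=18 → close Elkhorn (overflow 11)
  17÷4 = 4 each, +1 to first 1
Round 2: Ashgrove=9 Dunmere=7 Greywater=19 Ironridge=22 → close Ironridge (overflow 13)
  22÷3 = 7 each, +1 to first 1
Round 3: Ashgrove=17 Dunmere=14 Greywater=26 → close Greywater (overflow 18)
  26÷2 = 13 each, +1 to first 0
Round 4: Ashgrove=30 Dunmere=27 → close Ashgrove (overflow 20)
  30÷1 = 30 each, +1 to first 0

Closure order: Elkhorn, Ironridge, Greywater, Ashgrove
Last habitat: Dunmere with 57 animals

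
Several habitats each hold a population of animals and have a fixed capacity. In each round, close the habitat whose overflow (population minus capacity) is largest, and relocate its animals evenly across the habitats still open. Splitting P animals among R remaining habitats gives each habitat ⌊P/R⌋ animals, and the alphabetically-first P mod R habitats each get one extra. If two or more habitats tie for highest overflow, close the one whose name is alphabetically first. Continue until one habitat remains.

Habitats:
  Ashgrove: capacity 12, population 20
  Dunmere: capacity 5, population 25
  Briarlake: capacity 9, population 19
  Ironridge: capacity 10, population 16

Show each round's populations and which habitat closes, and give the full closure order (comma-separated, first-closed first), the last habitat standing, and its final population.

Round 1: Ashgrove=20 Briarlake=19 Dunmere=25 Ironridge=16 → close Dunmere (overflow 20)
  25÷3 = 8 each, +1 to first 1
Round 2: Ashgrove=29 Briarlake=27 Ironridge=24 → close Briarlake (overflow 18)
  27÷2 = 13 each, +1 to first 1
Round 3: Ashgrove=43 Ironridge=37 → close Ashgrove (overflow 31)
  43÷1 = 43 each, +1 to first 0

Closure order: Dunmere, Briarlake, Ashgrove
Last habitat: Ironridge with 80 animals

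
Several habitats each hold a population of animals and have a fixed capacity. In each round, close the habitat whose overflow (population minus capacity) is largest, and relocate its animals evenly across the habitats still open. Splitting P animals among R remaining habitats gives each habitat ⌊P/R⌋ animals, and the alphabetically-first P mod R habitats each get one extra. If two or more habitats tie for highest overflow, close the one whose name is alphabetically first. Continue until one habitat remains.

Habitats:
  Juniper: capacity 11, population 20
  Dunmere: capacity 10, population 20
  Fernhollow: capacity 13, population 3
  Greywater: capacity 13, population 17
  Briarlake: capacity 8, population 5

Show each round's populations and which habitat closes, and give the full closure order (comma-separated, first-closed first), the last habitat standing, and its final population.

Round 1: Briarlake=5 Dunmere=20 Fernhollow=3 Greywater=17 Juniper=20 → close Dunmere (overflow 10)
  20÷4 = 5 each, +1 to first 0
Round 2: Briarlake=10 Fernhollow=8 Greywater=22 Juniper=25 → close Juniper (overflow 14)
  25÷3 = 8 each, +1 to first 1
Round 3: Briarlake=19 Fernhollow=16 Greywater=30 → close Greywater (overflow 17)
  30÷2 = 15 each, +1 to first 0
Round 4: Briarlake=34 Fernhollow=31 → close Briarlake (overflow 26)
  34÷1 = 34 each, +1 to first 0

Closure order: Dunmere, Juniper, Greywater, Briarlake
Last habitat: Fernhollow with 65 animals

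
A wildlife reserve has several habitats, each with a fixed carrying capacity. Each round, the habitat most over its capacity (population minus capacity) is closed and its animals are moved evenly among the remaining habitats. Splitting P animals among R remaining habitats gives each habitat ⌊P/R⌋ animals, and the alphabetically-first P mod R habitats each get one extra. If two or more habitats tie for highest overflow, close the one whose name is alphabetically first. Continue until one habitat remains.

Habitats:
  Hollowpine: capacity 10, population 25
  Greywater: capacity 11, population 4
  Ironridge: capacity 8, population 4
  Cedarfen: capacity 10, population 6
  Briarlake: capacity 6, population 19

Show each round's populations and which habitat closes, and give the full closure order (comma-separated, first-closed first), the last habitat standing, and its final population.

Closure order: Hollowpine, Briarlake, Cedarfen, Ironridge
Last habitat: Greywater with 58 animals

Round 1: Briarlake=19 Cedarfen=6 Greywater=4 Hollowpine=25 Ironridge=4 → close Hollowpine (overflow 15)
  25÷4 = 6 each, +1 to first 1
Round 2: Briarlake=26 Cedarfen=12 Greywater=10 Ironridge=10 → close Briarlake (overflow 20)
  26÷3 = 8 each, +1 to first 2
Round 3: Cedarfen=21 Greywater=19 Ironridge=18 → close Cedarfen (overflow 11)
  21÷2 = 10 each, +1 to first 1
Round 4: Greywater=30 Ironridge=28 → close Ironridge (overflow 20)
  28÷1 = 28 each, +1 to first 0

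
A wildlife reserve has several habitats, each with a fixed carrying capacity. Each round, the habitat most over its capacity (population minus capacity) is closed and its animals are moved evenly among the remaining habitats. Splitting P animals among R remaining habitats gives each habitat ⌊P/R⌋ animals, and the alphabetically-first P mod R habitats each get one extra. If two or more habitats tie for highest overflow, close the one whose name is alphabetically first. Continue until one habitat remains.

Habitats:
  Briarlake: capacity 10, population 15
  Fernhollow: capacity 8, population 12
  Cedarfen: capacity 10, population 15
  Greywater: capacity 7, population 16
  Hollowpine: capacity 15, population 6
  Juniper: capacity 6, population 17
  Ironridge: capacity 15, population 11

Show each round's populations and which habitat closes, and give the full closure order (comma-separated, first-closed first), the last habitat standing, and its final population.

Round 1: Briarlake=15 Cedarfen=15 Fernhollow=12 Greywater=16 Hollowpine=6 Ironridge=11 Juniper=17 → close Juniper (overflow 11)
  17÷6 = 2 each, +1 to first 5
Round 2: Briarlake=18 Cedarfen=18 Fernhollow=15 Greywater=19 Hollowpine=9 Ironridge=13 → close Greywater (overflow 12)
  19÷5 = 3 each, +1 to first 4
Round 3: Briarlake=22 Cedarfen=22 Fernhollow=19 Hollowpine=13 Ironridge=16 → close Briarlake (overflow 12)
  22÷4 = 5 each, +1 to first 2
Round 4: Cedarfen=28 Fernhollow=25 Hollowpine=18 Ironridge=21 → close Cedarfen (overflow 18)
  28÷3 = 9 each, +1 to first 1
Round 5: Fernhollow=35 Hollowpine=27 Ironridge=30 → close Fernhollow (overflow 27)
  35÷2 = 17 each, +1 to first 1
Round 6: Hollowpine=45 Ironridge=47 → close Ironridge (overflow 32)
  47÷1 = 47 each, +1 to first 0

Closure order: Juniper, Greywater, Briarlake, Cedarfen, Fernhollow, Ironridge
Last habitat: Hollowpine with 92 animals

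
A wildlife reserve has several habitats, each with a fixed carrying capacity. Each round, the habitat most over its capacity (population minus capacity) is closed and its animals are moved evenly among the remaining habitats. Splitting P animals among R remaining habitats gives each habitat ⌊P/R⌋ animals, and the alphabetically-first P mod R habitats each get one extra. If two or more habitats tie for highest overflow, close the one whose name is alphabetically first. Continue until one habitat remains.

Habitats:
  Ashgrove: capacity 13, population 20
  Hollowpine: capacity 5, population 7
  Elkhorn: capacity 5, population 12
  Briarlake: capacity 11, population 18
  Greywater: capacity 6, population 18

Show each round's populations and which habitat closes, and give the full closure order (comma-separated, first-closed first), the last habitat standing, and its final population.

Round 1: Ashgrove=20 Briarlake=18 Elkhorn=12 Greywater=18 Hollowpine=7 → close Greywater (overflow 12)
  18÷4 = 4 each, +1 to first 2
Round 2: Ashgrove=25 Briarlake=23 Elkhorn=16 Hollowpine=11 → close Ashgrove (overflow 12)
  25÷3 = 8 each, +1 to first 1
Round 3: Briarlake=32 Elkhorn=24 Hollowpine=19 → close Briarlake (overflow 21)
  32÷2 = 16 each, +1 to first 0
Round 4: Elkhorn=40 Hollowpine=35 → close Elkhorn (overflow 35)
  40÷1 = 40 each, +1 to first 0

Closure order: Greywater, Ashgrove, Briarlake, Elkhorn
Last habitat: Hollowpine with 75 animals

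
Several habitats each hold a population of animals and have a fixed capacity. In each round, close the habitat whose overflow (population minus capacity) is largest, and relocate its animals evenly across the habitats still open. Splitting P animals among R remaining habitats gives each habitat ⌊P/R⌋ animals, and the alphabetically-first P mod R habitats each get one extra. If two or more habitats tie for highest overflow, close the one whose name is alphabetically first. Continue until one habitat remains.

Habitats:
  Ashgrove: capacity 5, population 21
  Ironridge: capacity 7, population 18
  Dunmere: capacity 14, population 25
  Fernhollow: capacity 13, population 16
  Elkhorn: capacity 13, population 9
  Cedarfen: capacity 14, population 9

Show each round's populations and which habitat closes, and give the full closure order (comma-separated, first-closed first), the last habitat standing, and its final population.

Round 1: Ashgrove=21 Cedarfen=9 Dunmere=25 Elkhorn=9 Fernhollow=16 Ironridge=18 → close Ashgrove (overflow 16)
  21÷5 = 4 each, +1 to first 1
Round 2: Cedarfen=14 Dunmere=29 Elkhorn=13 Fernhollow=20 Ironridge=22 → close Dunmere (overflow 15)
  29÷4 = 7 each, +1 to first 1
Round 3: Cedarfen=22 Elkhorn=20 Fernhollow=27 Ironridge=29 → close Ironridge (overflow 22)
  29÷3 = 9 each, +1 to first 2
Round 4: Cedarfen=32 Elkhorn=30 Fernhollow=36 → close Fernhollow (overflow 23)
  36÷2 = 18 each, +1 to first 0
Round 5: Cedarfen=50 Elkhorn=48 → close Cedarfen (overflow 36)
  50÷1 = 50 each, +1 to first 0

Closure order: Ashgrove, Dunmere, Ironridge, Fernhollow, Cedarfen
Last habitat: Elkhorn with 98 animals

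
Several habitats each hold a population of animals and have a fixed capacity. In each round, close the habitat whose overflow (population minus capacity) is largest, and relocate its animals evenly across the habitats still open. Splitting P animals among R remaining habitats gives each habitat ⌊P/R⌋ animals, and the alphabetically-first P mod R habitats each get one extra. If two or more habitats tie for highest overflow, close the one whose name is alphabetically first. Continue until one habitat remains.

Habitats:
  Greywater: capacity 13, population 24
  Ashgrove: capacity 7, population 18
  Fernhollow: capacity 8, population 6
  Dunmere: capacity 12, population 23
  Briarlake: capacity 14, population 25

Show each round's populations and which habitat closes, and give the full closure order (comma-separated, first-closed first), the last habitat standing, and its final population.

Closure order: Ashgrove, Briarlake, Dunmere, Greywater
Last habitat: Fernhollow with 96 animals

Round 1: Ashgrove=18 Briarlake=25 Dunmere=23 Fernhollow=6 Greywater=24 → close Ashgrove (overflow 11)
  18÷4 = 4 each, +1 to first 2
Round 2: Briarlake=30 Dunmere=28 Fernhollow=10 Greywater=28 → close Briarlake (overflow 16)
  30÷3 = 10 each, +1 to first 0
Round 3: Dunmere=38 Fernhollow=20 Greywater=38 → close Dunmere (overflow 26)
  38÷2 = 19 each, +1 to first 0
Round 4: Fernhollow=39 Greywater=57 → close Greywater (overflow 44)
  57÷1 = 57 each, +1 to first 0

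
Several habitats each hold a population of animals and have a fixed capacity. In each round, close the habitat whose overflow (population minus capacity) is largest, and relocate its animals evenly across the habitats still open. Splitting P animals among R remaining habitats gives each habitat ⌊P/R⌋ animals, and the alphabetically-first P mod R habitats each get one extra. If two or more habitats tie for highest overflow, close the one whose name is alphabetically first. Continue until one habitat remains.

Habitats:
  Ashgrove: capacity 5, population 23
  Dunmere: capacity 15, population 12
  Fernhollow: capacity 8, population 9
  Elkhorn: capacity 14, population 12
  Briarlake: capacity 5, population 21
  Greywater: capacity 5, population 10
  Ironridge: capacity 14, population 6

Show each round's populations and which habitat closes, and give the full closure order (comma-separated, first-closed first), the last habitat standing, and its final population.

Round 1: Ashgrove=23 Briarlake=21 Dunmere=12 Elkhorn=12 Fernhollow=9 Greywater=10 Ironridge=6 → close Ashgrove (overflow 18)
  23÷6 = 3 each, +1 to first 5
Round 2: Briarlake=25 Dunmere=16 Elkhorn=16 Fernhollow=13 Greywater=14 Ironridge=9 → close Briarlake (overflow 20)
  25÷5 = 5 each, +1 to first 0
Round 3: Dunmere=21 Elkhorn=21 Fernhollow=18 Greywater=19 Ironridge=14 → close Greywater (overflow 14)
  19÷4 = 4 each, +1 to first 3
Round 4: Dunmere=26 Elkhorn=26 Fernhollow=23 Ironridge=18 → close Fernhollow (overflow 15)
  23÷3 = 7 each, +1 to first 2
Round 5: Dunmere=34 Elkhorn=34 Ironridge=25 → close Elkhorn (overflow 20)
  34÷2 = 17 each, +1 to first 0
Round 6: Dunmere=51 Ironridge=42 → close Dunmere (overflow 36)
  51÷1 = 51 each, +1 to first 0

Closure order: Ashgrove, Briarlake, Greywater, Fernhollow, Elkhorn, Dunmere
Last habitat: Ironridge with 93 animals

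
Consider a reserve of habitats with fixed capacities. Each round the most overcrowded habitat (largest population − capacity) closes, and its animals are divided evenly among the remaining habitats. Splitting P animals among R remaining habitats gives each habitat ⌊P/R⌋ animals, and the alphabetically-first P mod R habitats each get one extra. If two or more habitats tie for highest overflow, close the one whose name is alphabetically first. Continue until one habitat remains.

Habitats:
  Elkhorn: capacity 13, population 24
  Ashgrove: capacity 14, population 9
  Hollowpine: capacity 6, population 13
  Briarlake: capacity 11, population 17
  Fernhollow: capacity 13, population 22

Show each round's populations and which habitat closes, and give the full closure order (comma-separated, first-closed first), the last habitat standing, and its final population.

Closure order: Elkhorn, Fernhollow, Hollowpine, Briarlake
Last habitat: Ashgrove with 85 animals

Round 1: Ashgrove=9 Briarlake=17 Elkhorn=24 Fernhollow=22 Hollowpine=13 → close Elkhorn (overflow 11)
  24÷4 = 6 each, +1 to first 0
Round 2: Ashgrove=15 Briarlake=23 Fernhollow=28 Hollowpine=19 → close Fernhollow (overflow 15)
  28÷3 = 9 each, +1 to first 1
Round 3: Ashgrove=25 Briarlake=32 Hollowpine=28 → close Hollowpine (overflow 22)
  28÷2 = 14 each, +1 to first 0
Round 4: Ashgrove=39 Briarlake=46 → close Briarlake (overflow 35)
  46÷1 = 46 each, +1 to first 0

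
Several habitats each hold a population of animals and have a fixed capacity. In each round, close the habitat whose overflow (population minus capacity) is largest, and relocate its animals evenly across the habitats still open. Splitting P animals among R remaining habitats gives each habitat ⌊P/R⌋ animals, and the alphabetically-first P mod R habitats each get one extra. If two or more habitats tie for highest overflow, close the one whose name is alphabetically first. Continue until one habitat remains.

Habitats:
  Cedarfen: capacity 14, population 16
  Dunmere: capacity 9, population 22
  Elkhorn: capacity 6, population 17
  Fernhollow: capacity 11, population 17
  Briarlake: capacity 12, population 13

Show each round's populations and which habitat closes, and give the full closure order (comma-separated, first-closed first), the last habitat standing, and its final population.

Round 1: Briarlake=13 Cedarfen=16 Dunmere=22 Elkhorn=17 Fernhollow=17 → close Dunmere (overflow 13)
  22÷4 = 5 each, +1 to first 2
Round 2: Briarlake=19 Cedarfen=22 Elkhorn=22 Fernhollow=22 → close Elkhorn (overflow 16)
  22÷3 = 7 each, +1 to first 1
Round 3: Briarlake=27 Cedarfen=29 Fernhollow=29 → close Fernhollow (overflow 18)
  29÷2 = 14 each, +1 to first 1
Round 4: Briarlake=42 Cedarfen=43 → close Briarlake (overflow 30)
  42÷1 = 42 each, +1 to first 0

Closure order: Dunmere, Elkhorn, Fernhollow, Briarlake
Last habitat: Cedarfen with 85 animals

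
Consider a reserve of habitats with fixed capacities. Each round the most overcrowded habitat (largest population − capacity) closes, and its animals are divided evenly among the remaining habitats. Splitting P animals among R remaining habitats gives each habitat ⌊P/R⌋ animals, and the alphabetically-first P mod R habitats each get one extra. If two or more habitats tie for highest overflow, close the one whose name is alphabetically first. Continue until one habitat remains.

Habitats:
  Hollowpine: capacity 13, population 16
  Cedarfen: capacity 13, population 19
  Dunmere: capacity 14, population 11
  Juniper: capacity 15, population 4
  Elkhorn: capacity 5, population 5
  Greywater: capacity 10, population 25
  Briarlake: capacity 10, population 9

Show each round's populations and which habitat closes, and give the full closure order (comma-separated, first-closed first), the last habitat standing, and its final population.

Round 1: Briarlake=9 Cedarfen=19 Dunmere=11 Elkhorn=5 Greywater=25 Hollowpine=16 Juniper=4 → close Greywater (overflow 15)
  25÷6 = 4 each, +1 to first 1
Round 2: Briarlake=14 Cedarfen=23 Dunmere=15 Elkhorn=9 Hollowpine=20 Juniper=8 → close Cedarfen (overflow 10)
  23÷5 = 4 each, +1 to first 3
Round 3: Briarlake=19 Dunmere=20 Elkhorn=14 Hollowpine=24 Juniper=12 → close Hollowpine (overflow 11)
  24÷4 = 6 each, +1 to first 0
Round 4: Briarlake=25 Dunmere=26 Elkhorn=20 Juniper=18 → close Briarlake (overflow 15)
  25÷3 = 8 each, +1 to first 1
Round 5: Dunmere=35 Elkhorn=28 Juniper=26 → close Elkhorn (overflow 23)
  28÷2 = 14 each, +1 to first 0
Round 6: Dunmere=49 Juniper=40 → close Dunmere (overflow 35)
  49÷1 = 49 each, +1 to first 0

Closure order: Greywater, Cedarfen, Hollowpine, Briarlake, Elkhorn, Dunmere
Last habitat: Juniper with 89 animals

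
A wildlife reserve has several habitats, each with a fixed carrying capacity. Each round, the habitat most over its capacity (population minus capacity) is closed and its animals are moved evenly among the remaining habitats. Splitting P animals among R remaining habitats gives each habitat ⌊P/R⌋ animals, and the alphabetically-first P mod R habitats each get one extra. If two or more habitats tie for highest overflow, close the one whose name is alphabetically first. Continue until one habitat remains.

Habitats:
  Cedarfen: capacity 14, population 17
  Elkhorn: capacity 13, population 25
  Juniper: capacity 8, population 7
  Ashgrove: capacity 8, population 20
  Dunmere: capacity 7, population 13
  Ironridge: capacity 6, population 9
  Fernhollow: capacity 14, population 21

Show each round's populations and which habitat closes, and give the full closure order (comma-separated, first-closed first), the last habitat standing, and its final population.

Closure order: Ashgrove, Elkhorn, Dunmere, Fernhollow, Cedarfen, Ironridge
Last habitat: Juniper with 112 animals

Round 1: Ashgrove=20 Cedarfen=17 Dunmere=13 Elkhorn=25 Fernhollow=21 Ironridge=9 Juniper=7 → close Ashgrove (overflow 12)
  20÷6 = 3 each, +1 to first 2
Round 2: Cedarfen=21 Dunmere=17 Elkhorn=28 Fernhollow=24 Ironridge=12 Juniper=10 → close Elkhorn (overflow 15)
  28÷5 = 5 each, +1 to first 3
Round 3: Cedarfen=27 Dunmere=23 Fernhollow=30 Ironridge=17 Juniper=15 → close Dunmere (overflow 16)
  23÷4 = 5 each, +1 to first 3
Round 4: Cedarfen=33 Fernhollow=36 Ironridge=23 Juniper=20 → close Fernhollow (overflow 22)
  36÷3 = 12 each, +1 to first 0
Round 5: Cedarfen=45 Ironridge=35 Juniper=32 → close Cedarfen (overflow 31)
  45÷2 = 22 each, +1 to first 1
Round 6: Ironridge=58 Juniper=54 → close Ironridge (overflow 52)
  58÷1 = 58 each, +1 to first 0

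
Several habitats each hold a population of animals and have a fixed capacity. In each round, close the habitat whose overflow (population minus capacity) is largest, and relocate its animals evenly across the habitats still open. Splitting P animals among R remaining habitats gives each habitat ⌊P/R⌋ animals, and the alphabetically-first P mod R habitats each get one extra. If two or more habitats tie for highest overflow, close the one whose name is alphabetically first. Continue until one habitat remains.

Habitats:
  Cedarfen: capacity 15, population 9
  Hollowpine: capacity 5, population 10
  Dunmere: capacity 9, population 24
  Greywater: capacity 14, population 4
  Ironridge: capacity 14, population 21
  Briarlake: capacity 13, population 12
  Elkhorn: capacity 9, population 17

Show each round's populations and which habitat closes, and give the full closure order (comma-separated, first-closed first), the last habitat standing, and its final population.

Closure order: Dunmere, Elkhorn, Ironridge, Hollowpine, Briarlake, Cedarfen
Last habitat: Greywater with 97 animals

Round 1: Briarlake=12 Cedarfen=9 Dunmere=24 Elkhorn=17 Greywater=4 Hollowpine=10 Ironridge=21 → close Dunmere (overflow 15)
  24÷6 = 4 each, +1 to first 0
Round 2: Briarlake=16 Cedarfen=13 Elkhorn=21 Greywater=8 Hollowpine=14 Ironridge=25 → close Elkhorn (overflow 12)
  21÷5 = 4 each, +1 to first 1
Round 3: Briarlake=21 Cedarfen=17 Greywater=12 Hollowpine=18 Ironridge=29 → close Ironridge (overflow 15)
  29÷4 = 7 each, +1 to first 1
Round 4: Briarlake=29 Cedarfen=24 Greywater=19 Hollowpine=25 → close Hollowpine (overflow 20)
  25÷3 = 8 each, +1 to first 1
Round 5: Briarlake=38 Cedarfen=32 Greywater=27 → close Briarlake (overflow 25)
  38÷2 = 19 each, +1 to first 0
Round 6: Cedarfen=51 Greywater=46 → close Cedarfen (overflow 36)
  51÷1 = 51 each, +1 to first 0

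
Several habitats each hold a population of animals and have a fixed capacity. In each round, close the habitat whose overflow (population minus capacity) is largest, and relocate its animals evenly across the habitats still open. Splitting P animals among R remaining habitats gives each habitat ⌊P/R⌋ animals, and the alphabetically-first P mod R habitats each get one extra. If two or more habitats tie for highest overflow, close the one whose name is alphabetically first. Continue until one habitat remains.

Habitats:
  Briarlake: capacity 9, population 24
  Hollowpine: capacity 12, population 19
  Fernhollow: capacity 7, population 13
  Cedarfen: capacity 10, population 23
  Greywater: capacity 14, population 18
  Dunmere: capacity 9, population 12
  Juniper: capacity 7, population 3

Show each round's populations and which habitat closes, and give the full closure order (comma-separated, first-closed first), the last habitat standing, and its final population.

Closure order: Briarlake, Cedarfen, Fernhollow, Hollowpine, Dunmere, Greywater
Last habitat: Juniper with 112 animals

Round 1: Briarlake=24 Cedarfen=23 Dunmere=12 Fernhollow=13 Greywater=18 Hollowpine=19 Juniper=3 → close Briarlake (overflow 15)
  24÷6 = 4 each, +1 to first 0
Round 2: Cedarfen=27 Dunmere=16 Fernhollow=17 Greywater=22 Hollowpine=23 Juniper=7 → close Cedarfen (overflow 17)
  27÷5 = 5 each, +1 to first 2
Round 3: Dunmere=22 Fernhollow=23 Greywater=27 Hollowpine=28 Juniper=12 → close Fernhollow (overflow 16)
  23÷4 = 5 each, +1 to first 3
Round 4: Dunmere=28 Greywater=33 Hollowpine=34 Juniper=17 → close Hollowpine (overflow 22)
  34÷3 = 11 each, +1 to first 1
Round 5: Dunmere=40 Greywater=44 Juniper=28 → close Dunmere (overflow 31)
  40÷2 = 20 each, +1 to first 0
Round 6: Greywater=64 Juniper=48 → close Greywater (overflow 50)
  64÷1 = 64 each, +1 to first 0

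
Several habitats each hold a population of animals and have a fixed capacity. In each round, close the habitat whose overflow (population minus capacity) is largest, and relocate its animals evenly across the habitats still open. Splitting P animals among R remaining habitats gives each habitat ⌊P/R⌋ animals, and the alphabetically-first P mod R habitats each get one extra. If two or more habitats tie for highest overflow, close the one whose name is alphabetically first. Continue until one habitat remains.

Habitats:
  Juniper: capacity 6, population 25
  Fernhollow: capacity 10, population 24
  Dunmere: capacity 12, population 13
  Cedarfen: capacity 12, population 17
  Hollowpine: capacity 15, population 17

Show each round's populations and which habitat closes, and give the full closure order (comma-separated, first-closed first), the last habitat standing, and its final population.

Round 1: Cedarfen=17 Dunmere=13 Fernhollow=24 Hollowpine=17 Juniper=25 → close Juniper (overflow 19)
  25÷4 = 6 each, +1 to first 1
Round 2: Cedarfen=24 Dunmere=19 Fernhollow=30 Hollowpine=23 → close Fernhollow (overflow 20)
  30÷3 = 10 each, +1 to first 0
Round 3: Cedarfen=34 Dunmere=29 Hollowpine=33 → close Cedarfen (overflow 22)
  34÷2 = 17 each, +1 to first 0
Round 4: Dunmere=46 Hollowpine=50 → close Hollowpine (overflow 35)
  50÷1 = 50 each, +1 to first 0

Closure order: Juniper, Fernhollow, Cedarfen, Hollowpine
Last habitat: Dunmere with 96 animals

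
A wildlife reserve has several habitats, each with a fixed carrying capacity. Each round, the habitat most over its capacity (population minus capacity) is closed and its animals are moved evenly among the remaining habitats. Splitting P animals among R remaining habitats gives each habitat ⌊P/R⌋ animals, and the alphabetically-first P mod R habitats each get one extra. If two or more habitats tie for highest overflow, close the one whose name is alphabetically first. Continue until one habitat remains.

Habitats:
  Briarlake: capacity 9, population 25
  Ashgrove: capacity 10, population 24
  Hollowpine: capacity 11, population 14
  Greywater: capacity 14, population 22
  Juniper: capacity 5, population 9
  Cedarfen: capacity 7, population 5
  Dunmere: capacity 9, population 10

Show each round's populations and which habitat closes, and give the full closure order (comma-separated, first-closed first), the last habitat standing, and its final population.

Closure order: Briarlake, Ashgrove, Greywater, Hollowpine, Juniper, Dunmere
Last habitat: Cedarfen with 109 animals

Round 1: Ashgrove=24 Briarlake=25 Cedarfen=5 Dunmere=10 Greywater=22 Hollowpine=14 Juniper=9 → close Briarlake (overflow 16)
  25÷6 = 4 each, +1 to first 1
Round 2: Ashgrove=29 Cedarfen=9 Dunmere=14 Greywater=26 Hollowpine=18 Juniper=13 → close Ashgrove (overflow 19)
  29÷5 = 5 each, +1 to first 4
Round 3: Cedarfen=15 Dunmere=20 Greywater=32 Hollowpine=24 Juniper=18 → close Greywater (overflow 18)
  32÷4 = 8 each, +1 to first 0
Round 4: Cedarfen=23 Dunmere=28 Hollowpine=32 Juniper=26 → close Hollowpine (overflow 21)
  32÷3 = 10 each, +1 to first 2
Round 5: Cedarfen=34 Dunmere=39 Juniper=36 → close Juniper (overflow 31)
  36÷2 = 18 each, +1 to first 0
Round 6: Cedarfen=52 Dunmere=57 → close Dunmere (overflow 48)
  57÷1 = 57 each, +1 to first 0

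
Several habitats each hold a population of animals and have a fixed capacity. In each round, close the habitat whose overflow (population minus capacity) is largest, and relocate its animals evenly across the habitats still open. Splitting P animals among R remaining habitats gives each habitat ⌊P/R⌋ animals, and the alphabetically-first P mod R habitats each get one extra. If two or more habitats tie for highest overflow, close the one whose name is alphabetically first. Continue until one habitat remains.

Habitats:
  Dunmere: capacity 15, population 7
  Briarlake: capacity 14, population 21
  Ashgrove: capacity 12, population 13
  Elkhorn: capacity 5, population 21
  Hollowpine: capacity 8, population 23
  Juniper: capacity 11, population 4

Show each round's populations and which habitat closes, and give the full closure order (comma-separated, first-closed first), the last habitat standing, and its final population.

Closure order: Elkhorn, Hollowpine, Briarlake, Ashgrove, Dunmere
Last habitat: Juniper with 89 animals

Round 1: Ashgrove=13 Briarlake=21 Dunmere=7 Elkhorn=21 Hollowpine=23 Juniper=4 → close Elkhorn (overflow 16)
  21÷5 = 4 each, +1 to first 1
Round 2: Ashgrove=18 Briarlake=25 Dunmere=11 Hollowpine=27 Juniper=8 → close Hollowpine (overflow 19)
  27÷4 = 6 each, +1 to first 3
Round 3: Ashgrove=25 Briarlake=32 Dunmere=18 Juniper=14 → close Briarlake (overflow 18)
  32÷3 = 10 each, +1 to first 2
Round 4: Ashgrove=36 Dunmere=29 Juniper=24 → close Ashgrove (overflow 24)
  36÷2 = 18 each, +1 to first 0
Round 5: Dunmere=47 Juniper=42 → close Dunmere (overflow 32)
  47÷1 = 47 each, +1 to first 0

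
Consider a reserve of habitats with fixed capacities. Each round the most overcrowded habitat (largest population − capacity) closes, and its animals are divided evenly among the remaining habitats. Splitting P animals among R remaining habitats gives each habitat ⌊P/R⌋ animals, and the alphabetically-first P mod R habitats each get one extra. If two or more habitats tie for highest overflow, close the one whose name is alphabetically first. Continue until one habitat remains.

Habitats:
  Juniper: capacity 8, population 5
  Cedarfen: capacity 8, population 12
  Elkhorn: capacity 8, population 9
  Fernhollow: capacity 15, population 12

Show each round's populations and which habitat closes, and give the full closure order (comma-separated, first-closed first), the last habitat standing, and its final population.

Round 1: Cedarfen=12 Elkhorn=9 Fernhollow=12 Juniper=5 → close Cedarfen (overflow 4)
  12÷3 = 4 each, +1 to first 0
Round 2: Elkhorn=13 Fernhollow=16 Juniper=9 → close Elkhorn (overflow 5)
  13÷2 = 6 each, +1 to first 1
Round 3: Fernhollow=23 Juniper=15 → close Fernhollow (overflow 8)
  23÷1 = 23 each, +1 to first 0

Closure order: Cedarfen, Elkhorn, Fernhollow
Last habitat: Juniper with 38 animals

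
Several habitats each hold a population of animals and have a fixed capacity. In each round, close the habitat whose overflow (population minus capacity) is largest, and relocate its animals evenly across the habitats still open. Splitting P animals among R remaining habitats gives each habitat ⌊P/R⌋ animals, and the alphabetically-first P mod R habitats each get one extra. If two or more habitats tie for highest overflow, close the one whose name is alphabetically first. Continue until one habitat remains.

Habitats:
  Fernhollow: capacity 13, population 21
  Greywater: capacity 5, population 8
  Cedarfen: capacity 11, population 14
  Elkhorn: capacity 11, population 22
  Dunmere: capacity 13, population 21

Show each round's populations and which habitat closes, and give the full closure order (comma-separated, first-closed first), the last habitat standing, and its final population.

Closure order: Elkhorn, Dunmere, Fernhollow, Cedarfen
Last habitat: Greywater with 86 animals

Round 1: Cedarfen=14 Dunmere=21 Elkhorn=22 Fernhollow=21 Greywater=8 → close Elkhorn (overflow 11)
  22÷4 = 5 each, +1 to first 2
Round 2: Cedarfen=20 Dunmere=27 Fernhollow=26 Greywater=13 → close Dunmere (overflow 14)
  27÷3 = 9 each, +1 to first 0
Round 3: Cedarfen=29 Fernhollow=35 Greywater=22 → close Fernhollow (overflow 22)
  35÷2 = 17 each, +1 to first 1
Round 4: Cedarfen=47 Greywater=39 → close Cedarfen (overflow 36)
  47÷1 = 47 each, +1 to first 0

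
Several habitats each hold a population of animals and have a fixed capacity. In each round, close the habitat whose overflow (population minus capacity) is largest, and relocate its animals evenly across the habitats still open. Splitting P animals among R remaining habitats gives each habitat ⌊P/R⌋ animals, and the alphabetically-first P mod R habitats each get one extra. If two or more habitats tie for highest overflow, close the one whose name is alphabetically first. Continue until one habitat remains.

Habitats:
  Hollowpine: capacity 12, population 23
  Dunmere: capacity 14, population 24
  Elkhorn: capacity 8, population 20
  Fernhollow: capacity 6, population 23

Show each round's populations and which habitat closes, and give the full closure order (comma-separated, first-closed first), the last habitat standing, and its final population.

Closure order: Fernhollow, Elkhorn, Dunmere
Last habitat: Hollowpine with 90 animals

Round 1: Dunmere=24 Elkhorn=20 Fernhollow=23 Hollowpine=23 → close Fernhollow (overflow 17)
  23÷3 = 7 each, +1 to first 2
Round 2: Dunmere=32 Elkhorn=28 Hollowpine=30 → close Elkhorn (overflow 20)
  28÷2 = 14 each, +1 to first 0
Round 3: Dunmere=46 Hollowpine=44 → close Dunmere (overflow 32)
  46÷1 = 46 each, +1 to first 0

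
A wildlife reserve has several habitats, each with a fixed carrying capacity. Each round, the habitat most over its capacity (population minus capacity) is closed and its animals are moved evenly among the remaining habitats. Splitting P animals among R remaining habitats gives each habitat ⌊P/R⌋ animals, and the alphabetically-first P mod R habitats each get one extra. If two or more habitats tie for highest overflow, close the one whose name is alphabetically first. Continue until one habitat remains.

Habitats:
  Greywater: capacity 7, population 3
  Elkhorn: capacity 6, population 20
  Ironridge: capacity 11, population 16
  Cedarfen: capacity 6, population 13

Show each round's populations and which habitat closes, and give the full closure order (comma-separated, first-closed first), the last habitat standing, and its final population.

Round 1: Cedarfen=13 Elkhorn=20 Greywater=3 Ironridge=16 → close Elkhorn (overflow 14)
  20÷3 = 6 each, +1 to first 2
Round 2: Cedarfen=20 Greywater=10 Ironridge=22 → close Cedarfen (overflow 14)
  20÷2 = 10 each, +1 to first 0
Round 3: Greywater=20 Ironridge=32 → close Ironridge (overflow 21)
  32÷1 = 32 each, +1 to first 0

Closure order: Elkhorn, Cedarfen, Ironridge
Last habitat: Greywater with 52 animals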